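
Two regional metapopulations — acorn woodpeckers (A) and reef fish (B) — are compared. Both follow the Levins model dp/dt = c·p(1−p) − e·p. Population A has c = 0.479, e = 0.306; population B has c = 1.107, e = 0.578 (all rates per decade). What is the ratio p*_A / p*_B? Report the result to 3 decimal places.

A: p*_A = 1 − 0.306/0.479 = 0.3612.
B: p*_B = 1 − 0.578/1.107 = 0.4779.
p*_A / p*_B = 0.3612/0.4779 = 0.7558.

0.756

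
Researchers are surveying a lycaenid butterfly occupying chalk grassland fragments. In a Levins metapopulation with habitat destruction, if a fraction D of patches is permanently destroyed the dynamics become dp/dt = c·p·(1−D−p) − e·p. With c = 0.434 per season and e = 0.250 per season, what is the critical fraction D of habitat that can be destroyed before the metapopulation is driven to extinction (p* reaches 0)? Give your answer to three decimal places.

0.424

The nontrivial equilibrium is p* = (1−D) − e/c; extinction occurs when this hits zero.
So D_crit = 1 − e/c = 1 − 0.250/0.434 = 1 − 0.5760 = 0.4240.
Note this equals the original equilibrium occupancy — the Levins extinction-debt result.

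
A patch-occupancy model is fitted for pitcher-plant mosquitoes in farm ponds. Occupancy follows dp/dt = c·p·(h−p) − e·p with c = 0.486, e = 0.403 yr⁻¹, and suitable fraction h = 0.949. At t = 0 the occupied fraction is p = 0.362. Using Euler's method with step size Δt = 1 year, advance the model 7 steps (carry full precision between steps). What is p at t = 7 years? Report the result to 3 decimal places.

Update rule: p ← p + [c·p·(h−p) − e·p]·Δt with Δt = 1.
p: 0.36200 → 0.31939  (Δp = -0.04261)
p: 0.31939 → 0.28840  (Δp = -0.03098)
p: 0.28840 → 0.26477  (Δp = -0.02363)
p: 0.26477 → 0.24611  (Δp = -0.01866)
p: 0.24611 → 0.23100  (Δp = -0.01511)
p: 0.23100 → 0.21852  (Δp = -0.01249)
p: 0.21852 → 0.20803  (Δp = -0.01049)

0.208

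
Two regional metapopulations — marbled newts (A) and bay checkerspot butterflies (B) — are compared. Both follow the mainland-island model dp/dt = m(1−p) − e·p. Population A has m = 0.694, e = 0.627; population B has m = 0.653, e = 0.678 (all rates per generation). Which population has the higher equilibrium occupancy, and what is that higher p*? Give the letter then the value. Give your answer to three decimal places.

A, 0.525

A: p*_A = m/(m+e) = 0.694/1.3210 = 0.5254.
B: p*_B = 0.653/1.3310 = 0.4906.
A is higher at 0.5254.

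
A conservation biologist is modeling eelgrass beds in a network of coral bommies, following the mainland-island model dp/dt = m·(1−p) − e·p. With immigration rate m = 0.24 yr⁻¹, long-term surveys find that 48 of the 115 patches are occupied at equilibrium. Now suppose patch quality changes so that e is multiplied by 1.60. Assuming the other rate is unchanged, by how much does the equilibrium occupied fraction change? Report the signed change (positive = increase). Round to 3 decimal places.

Observed p* = 48/115 = 0.41739.
Balance m(1−p*) = e·p* gives e = m(1−p*)/p* = 0.24×0.58261/0.41739 = 0.33500.
New p* = m/(m+e) = 0.24000/(0.24000+0.53600) = 0.30928.
Δp* = 0.30928 − 0.41739 = -0.10811.

-0.108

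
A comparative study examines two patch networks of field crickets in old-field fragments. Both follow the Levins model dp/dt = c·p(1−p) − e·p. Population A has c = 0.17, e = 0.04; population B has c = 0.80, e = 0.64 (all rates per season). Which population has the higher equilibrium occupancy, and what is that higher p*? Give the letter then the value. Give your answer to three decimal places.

A, 0.765

A: p*_A = 1 − 0.04/0.17 = 0.7647.
B: p*_B = 1 − 0.64/0.80 = 0.2000.
A is higher at 0.7647.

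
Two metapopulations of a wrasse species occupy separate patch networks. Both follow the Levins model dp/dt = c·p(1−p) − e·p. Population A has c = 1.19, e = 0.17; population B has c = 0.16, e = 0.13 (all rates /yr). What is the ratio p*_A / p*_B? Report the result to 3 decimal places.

A: p*_A = 1 − 0.17/1.19 = 0.8571.
B: p*_B = 1 − 0.13/0.16 = 0.1875.
p*_A / p*_B = 0.8571/0.1875 = 4.5714.

4.571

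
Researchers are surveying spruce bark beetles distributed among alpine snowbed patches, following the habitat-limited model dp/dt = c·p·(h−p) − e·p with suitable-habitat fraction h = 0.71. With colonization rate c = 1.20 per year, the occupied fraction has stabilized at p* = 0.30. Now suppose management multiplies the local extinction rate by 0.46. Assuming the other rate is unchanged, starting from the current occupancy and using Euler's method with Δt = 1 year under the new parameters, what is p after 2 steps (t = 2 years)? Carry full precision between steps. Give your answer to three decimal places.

0.444

Balance c(h−p*) = e gives e = 1.20×(0.71 − 0.30000) = 0.49200.
Starting from p₀ = 0.30000; update p ← p + (dp/dt)·Δt with the new parameters.
  1  |  dp/dt·Δt = +0.079704  |  p_1 = 0.379704
  2  |  dp/dt·Δt = +0.064563  |  p_2 = 0.444267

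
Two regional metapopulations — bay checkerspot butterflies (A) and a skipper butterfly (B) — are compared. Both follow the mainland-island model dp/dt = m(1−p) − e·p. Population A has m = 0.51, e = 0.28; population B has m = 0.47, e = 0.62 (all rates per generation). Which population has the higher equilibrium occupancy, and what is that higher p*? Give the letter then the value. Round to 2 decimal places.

A: p*_A = m/(m+e) = 0.51/0.7900 = 0.6456.
B: p*_B = 0.47/1.0900 = 0.4312.
A is higher at 0.6456.

A, 0.65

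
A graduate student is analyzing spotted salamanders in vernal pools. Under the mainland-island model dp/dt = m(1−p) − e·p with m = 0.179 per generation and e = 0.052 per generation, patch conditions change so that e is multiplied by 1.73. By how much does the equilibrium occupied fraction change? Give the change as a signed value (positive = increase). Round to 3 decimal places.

-0.109

Before: p* = 0.179/(0.179+0.052) = 0.7749.
After: m = 0.179, e = 0.08996; p* = 0.179/0.2690 = 0.6655.
Δp* = 0.6655 − 0.7749 = -0.1094.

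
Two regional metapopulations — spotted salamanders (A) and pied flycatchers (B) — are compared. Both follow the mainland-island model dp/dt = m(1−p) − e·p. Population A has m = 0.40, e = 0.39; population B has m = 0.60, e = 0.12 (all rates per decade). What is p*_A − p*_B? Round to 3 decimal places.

A: p*_A = m/(m+e) = 0.40/0.7900 = 0.5063.
B: p*_B = 0.60/0.7200 = 0.8333.
p*_A − p*_B = 0.5063 − 0.8333 = -0.3270.

-0.327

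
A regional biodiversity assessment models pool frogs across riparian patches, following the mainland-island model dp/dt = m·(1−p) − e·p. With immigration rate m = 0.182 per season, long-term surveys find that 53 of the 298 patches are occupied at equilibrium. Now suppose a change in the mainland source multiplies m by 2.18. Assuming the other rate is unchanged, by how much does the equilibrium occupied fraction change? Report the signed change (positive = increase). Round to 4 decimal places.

0.1426

Observed p* = 53/298 = 0.17785.
Balance m(1−p*) = e·p* gives e = m(1−p*)/p* = 0.182×0.82215/0.17785 = 0.84133.
New p* = m/(m+e) = 0.39676/(0.39676+0.84133) = 0.32046.
Δp* = 0.32046 − 0.17785 = +0.14261.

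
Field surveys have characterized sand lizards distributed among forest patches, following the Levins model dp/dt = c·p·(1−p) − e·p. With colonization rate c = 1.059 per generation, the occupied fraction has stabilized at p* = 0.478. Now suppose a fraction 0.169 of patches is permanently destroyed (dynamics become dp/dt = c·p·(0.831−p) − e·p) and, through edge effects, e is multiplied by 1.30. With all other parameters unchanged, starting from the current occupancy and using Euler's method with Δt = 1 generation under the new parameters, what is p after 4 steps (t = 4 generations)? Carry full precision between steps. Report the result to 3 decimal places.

Balance c(1−p*) = e gives e = 1.059×(1 − 0.47800) = 0.55280.
Starting from p₀ = 0.47800; update p ← p + (dp/dt)·Δt with the new parameters.
step 1: Δp = -0.16482, p = 0.31318
step 2: Δp = -0.05332, p = 0.25986
step 3: Δp = -0.02957, p = 0.23029
step 4: Δp = -0.01899, p = 0.21129

0.211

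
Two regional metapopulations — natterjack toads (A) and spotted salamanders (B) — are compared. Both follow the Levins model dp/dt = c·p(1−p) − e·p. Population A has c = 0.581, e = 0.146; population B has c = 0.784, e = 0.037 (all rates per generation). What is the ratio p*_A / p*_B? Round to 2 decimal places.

A: p*_A = 1 − 0.146/0.581 = 0.7487.
B: p*_B = 1 − 0.037/0.784 = 0.9528.
p*_A / p*_B = 0.7487/0.9528 = 0.7858.

0.79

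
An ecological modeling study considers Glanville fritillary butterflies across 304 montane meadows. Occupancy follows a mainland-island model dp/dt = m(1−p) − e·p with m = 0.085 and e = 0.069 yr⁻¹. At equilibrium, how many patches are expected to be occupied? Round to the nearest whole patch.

168

p* = m/(m+e) = 0.085/0.1540 = 0.5519.
Expected occupied patches = N × p* = 304 × 0.5519 = 167.79 ≈ 168.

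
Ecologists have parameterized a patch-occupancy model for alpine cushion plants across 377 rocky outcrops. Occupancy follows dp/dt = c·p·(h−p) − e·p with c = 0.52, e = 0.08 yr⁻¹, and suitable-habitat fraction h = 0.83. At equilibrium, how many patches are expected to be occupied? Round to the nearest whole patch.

255

p* = h − e/c = 0.83 − 0.1538 = 0.6762.
Expected occupied patches = N × p* = 377 × 0.6762 = 254.91 ≈ 255.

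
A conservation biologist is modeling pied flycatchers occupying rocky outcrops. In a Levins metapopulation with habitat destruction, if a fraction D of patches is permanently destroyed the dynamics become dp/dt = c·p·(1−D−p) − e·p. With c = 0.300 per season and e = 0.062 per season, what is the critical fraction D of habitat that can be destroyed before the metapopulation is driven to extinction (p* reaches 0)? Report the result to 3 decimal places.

0.793

The nontrivial equilibrium is p* = (1−D) − e/c; extinction occurs when this hits zero.
So D_crit = 1 − e/c = 1 − 0.062/0.300 = 1 − 0.2067 = 0.7933.
Note this equals the original equilibrium occupancy — the Levins extinction-debt result.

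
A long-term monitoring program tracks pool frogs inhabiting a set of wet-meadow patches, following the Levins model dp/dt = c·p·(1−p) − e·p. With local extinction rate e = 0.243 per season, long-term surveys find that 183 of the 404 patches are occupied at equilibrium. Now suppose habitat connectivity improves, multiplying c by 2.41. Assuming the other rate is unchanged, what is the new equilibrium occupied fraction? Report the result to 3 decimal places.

0.773

Observed p* = 183/404 = 0.45297.
Balance c(1−p*) = e gives c = e/(1 − 0.45297) = 0.243/0.54703 = 0.44422.
New p* = 1 − e/c = 1 − 0.24300/1.07057 = 0.77302.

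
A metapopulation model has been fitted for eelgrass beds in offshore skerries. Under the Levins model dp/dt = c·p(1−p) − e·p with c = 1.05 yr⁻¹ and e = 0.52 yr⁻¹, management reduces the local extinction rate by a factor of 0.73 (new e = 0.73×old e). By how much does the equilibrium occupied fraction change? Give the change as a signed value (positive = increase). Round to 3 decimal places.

Before: p* = 1 − 0.52/1.05 = 0.5048.
After the change, c = 1.05, e = 0.3796, so p* = 1 − 0.3796/1.05 = 0.6385.
Δp* = 0.6385 − 0.5048 = +0.1337.

0.134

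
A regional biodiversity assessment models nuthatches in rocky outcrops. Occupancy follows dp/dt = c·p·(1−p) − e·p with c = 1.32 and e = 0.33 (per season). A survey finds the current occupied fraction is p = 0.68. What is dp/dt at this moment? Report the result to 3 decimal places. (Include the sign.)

Colonization term: c·p·(1−p) = 1.32×0.68×0.3200 = 0.28723.
Extinction term: e·p = 0.22440.
dp/dt = 0.28723 − 0.22440 = 0.06283.

0.063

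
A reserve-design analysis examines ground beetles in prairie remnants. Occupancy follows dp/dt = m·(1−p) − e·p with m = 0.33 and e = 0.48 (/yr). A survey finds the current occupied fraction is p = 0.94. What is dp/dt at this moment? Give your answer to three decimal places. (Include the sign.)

Colonization term: m·(1−p) = 0.33×0.0600 = 0.01980.
Extinction term: e·p = 0.45120.
dp/dt = 0.01980 − 0.45120 = -0.43140.

-0.431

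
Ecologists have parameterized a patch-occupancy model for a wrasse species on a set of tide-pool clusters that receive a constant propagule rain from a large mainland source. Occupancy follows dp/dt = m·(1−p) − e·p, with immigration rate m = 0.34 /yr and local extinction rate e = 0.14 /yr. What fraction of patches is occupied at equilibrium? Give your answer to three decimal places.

0.708

Setting dp/dt = 0: m − m·p* = e·p*, so m = (m+e)·p*.
p* = m/(m+e) = 0.34/(0.34+0.14) = 0.34/0.4800 = 0.7083.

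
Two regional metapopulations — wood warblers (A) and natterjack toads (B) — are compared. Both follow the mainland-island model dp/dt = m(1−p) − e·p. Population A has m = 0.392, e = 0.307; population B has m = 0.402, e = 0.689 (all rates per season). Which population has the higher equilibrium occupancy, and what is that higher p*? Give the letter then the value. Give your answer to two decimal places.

A: p*_A = m/(m+e) = 0.392/0.6990 = 0.5608.
B: p*_B = 0.402/1.0910 = 0.3685.
A is higher at 0.5608.

A, 0.56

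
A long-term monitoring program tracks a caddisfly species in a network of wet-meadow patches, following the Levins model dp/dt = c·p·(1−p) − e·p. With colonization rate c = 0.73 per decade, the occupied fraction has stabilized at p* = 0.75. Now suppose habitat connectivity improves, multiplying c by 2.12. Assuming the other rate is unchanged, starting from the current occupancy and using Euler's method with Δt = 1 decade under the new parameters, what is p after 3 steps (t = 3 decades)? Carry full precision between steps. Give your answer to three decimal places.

Balance c(1−p*) = e gives e = 0.73×(1 − 0.75000) = 0.18250.
Starting from p₀ = 0.75000; update p ← p + (dp/dt)·Δt with the new parameters.
  1  |  dp/dt·Δt = +0.153300  |  p_1 = 0.903300
  2  |  dp/dt·Δt = -0.029671  |  p_2 = 0.873629
  3  |  dp/dt·Δt = +0.011420  |  p_3 = 0.885049

0.885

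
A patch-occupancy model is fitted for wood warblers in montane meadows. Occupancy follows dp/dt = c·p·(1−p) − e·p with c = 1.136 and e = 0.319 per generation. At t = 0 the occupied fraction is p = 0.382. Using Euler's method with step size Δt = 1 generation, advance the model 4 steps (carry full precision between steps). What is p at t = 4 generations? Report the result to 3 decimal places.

Update rule: p ← p + [c·p·(1−p) − e·p]·Δt with Δt = 1.
  1  |  dp/dt·Δt = +0.146324  |  p_1 = 0.528324
  2  |  dp/dt·Δt = +0.114553  |  p_2 = 0.642877
  3  |  dp/dt·Δt = +0.055732  |  p_3 = 0.698609
  4  |  dp/dt·Δt = +0.016333  |  p_4 = 0.714943

0.715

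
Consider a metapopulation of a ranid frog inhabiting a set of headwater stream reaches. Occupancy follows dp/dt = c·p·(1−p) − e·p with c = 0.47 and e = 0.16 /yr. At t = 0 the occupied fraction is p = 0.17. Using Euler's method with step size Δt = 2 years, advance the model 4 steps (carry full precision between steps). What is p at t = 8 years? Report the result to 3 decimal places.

Update rule: p ← p + [c·p·(1−p) − e·p]·Δt with Δt = 2.
t = 2: p = 0.17000 + (+0.07823) = 0.24823
t = 4: p = 0.24823 + (+0.09598) = 0.34422
t = 6: p = 0.34422 + (+0.10204) = 0.44625
t = 8: p = 0.44625 + (+0.08948) = 0.53574

0.536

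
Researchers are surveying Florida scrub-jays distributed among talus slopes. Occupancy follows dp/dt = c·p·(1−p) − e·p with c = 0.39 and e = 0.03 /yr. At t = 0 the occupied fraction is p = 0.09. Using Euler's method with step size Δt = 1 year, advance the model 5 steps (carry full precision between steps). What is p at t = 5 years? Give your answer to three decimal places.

0.328

Update rule: p ← p + [c·p·(1−p) − e·p]·Δt with Δt = 1.
p: 0.09000 → 0.11924  (Δp = +0.02924)
p: 0.11924 → 0.15662  (Δp = +0.03738)
p: 0.15662 → 0.20344  (Δp = +0.04682)
p: 0.20344 → 0.26054  (Δp = +0.05710)
p: 0.26054 → 0.32786  (Δp = +0.06732)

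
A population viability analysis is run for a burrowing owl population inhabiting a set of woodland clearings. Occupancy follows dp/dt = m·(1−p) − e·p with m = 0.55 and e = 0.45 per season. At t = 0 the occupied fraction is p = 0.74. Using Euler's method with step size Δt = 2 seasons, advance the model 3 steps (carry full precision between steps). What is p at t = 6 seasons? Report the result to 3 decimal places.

0.360

Update rule: p ← p + [m·(1−p) − e·p]·Δt with Δt = 2.
  1  |  dp/dt·Δt = -0.380000  |  p_1 = 0.360000
  2  |  dp/dt·Δt = +0.380000  |  p_2 = 0.740000
  3  |  dp/dt·Δt = -0.380000  |  p_3 = 0.360000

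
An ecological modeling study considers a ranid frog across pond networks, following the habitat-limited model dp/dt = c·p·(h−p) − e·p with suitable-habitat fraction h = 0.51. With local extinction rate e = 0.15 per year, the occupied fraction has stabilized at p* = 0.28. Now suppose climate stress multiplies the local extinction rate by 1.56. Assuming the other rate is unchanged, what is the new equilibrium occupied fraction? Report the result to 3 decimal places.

Balance c(h−p*) = e gives c = e/(0.51 − 0.28000) = 0.15/0.23000 = 0.65217.
New p* = 0.51 − e/c = 0.51 − 0.23400/0.65217 = 0.15120.

0.151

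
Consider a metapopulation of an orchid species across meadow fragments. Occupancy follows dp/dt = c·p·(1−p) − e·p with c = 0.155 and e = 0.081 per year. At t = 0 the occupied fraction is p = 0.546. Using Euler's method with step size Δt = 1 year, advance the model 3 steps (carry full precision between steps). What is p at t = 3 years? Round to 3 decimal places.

Update rule: p ← p + [c·p·(1−p) − e·p]·Δt with Δt = 1.
p: 0.54600 → 0.54020  (Δp = -0.00580)
p: 0.54020 → 0.53494  (Δp = -0.00526)
p: 0.53494 → 0.53017  (Δp = -0.00477)

0.530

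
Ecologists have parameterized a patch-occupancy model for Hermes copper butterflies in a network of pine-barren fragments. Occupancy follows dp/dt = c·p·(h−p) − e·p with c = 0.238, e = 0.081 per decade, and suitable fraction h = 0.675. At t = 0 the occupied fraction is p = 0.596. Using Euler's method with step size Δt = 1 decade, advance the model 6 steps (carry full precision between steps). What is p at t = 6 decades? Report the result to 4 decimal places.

0.4523

Update rule: p ← p + [c·p·(h−p) − e·p]·Δt with Δt = 1.
t = 1: p = 0.59600 + (-0.03707) = 0.55893
t = 2: p = 0.55893 + (-0.02983) = 0.52910
t = 3: p = 0.52910 + (-0.02448) = 0.50461
t = 4: p = 0.50461 + (-0.02041) = 0.48420
t = 5: p = 0.48420 + (-0.01723) = 0.46697
t = 6: p = 0.46697 + (-0.01470) = 0.45227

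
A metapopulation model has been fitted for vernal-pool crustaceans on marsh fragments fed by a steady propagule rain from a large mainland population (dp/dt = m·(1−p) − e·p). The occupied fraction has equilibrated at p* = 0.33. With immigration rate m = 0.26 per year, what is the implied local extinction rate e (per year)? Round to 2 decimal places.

At equilibrium m(1−p*) = e·p*, so e = m(1−p*)/p*.
e = 0.26 × 0.6700 / 0.33 = 0.5279.

0.53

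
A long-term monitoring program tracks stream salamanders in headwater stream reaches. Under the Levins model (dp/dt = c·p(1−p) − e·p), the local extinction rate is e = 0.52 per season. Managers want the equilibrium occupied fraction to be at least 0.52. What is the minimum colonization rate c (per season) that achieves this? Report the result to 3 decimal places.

1.083

p* = 1 − e/c ≥ 0.52 requires e/c ≤ 0.4800, i.e. c ≥ e/0.4800.
c_min = 0.52/0.4800 = 1.0833.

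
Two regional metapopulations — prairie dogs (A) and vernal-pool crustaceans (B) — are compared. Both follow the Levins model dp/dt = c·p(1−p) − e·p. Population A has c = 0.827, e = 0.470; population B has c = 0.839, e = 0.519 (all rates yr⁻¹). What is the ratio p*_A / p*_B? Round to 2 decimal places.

1.13

A: p*_A = 1 − 0.470/0.827 = 0.4317.
B: p*_B = 1 − 0.519/0.839 = 0.3814.
p*_A / p*_B = 0.4317/0.3814 = 1.1318.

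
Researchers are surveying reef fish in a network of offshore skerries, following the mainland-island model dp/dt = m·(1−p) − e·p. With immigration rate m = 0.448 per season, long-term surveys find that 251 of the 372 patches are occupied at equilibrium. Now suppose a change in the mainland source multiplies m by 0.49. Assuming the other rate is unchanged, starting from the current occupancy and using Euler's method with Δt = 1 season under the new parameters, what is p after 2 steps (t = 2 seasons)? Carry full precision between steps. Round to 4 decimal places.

Observed p* = 251/372 = 0.67473.
Balance m(1−p*) = e·p* gives e = m(1−p*)/p* = 0.448×0.32527/0.67473 = 0.21597.
Starting from p₀ = 0.67473; update p ← p + (dp/dt)·Δt with the new parameters.
t = 1: p = 0.67473 + (-0.07432) = 0.60041
t = 2: p = 0.60041 + (-0.04195) = 0.55846

0.5585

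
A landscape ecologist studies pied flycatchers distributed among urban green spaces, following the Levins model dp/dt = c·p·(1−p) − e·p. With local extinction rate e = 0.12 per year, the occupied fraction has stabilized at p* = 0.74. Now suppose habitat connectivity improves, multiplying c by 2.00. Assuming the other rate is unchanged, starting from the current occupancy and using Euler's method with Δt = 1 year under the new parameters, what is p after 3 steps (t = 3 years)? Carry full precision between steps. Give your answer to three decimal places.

0.868

Balance c(1−p*) = e gives c = e/(1 − 0.74000) = 0.12/0.26000 = 0.46154.
Starting from p₀ = 0.74000; update p ← p + (dp/dt)·Δt with the new parameters.
  1  |  dp/dt·Δt = +0.088800  |  p_1 = 0.828800
  2  |  dp/dt·Δt = +0.031520  |  p_2 = 0.860320
  3  |  dp/dt·Δt = +0.007687  |  p_3 = 0.868007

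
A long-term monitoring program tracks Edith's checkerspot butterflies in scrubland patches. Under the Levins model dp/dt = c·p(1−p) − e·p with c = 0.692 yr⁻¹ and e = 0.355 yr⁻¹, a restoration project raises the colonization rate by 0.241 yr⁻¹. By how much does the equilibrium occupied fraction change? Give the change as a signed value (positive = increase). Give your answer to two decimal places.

Before: p* = 1 − 0.355/0.692 = 0.4870.
After the change, c = 0.933, e = 0.355, so p* = 1 − 0.355/0.933 = 0.6195.
Δp* = 0.6195 − 0.4870 = +0.1325.

0.13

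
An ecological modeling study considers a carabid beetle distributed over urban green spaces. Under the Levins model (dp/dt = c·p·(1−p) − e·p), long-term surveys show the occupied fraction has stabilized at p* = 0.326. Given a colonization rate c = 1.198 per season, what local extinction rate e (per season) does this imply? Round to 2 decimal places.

At equilibrium c(1−p*) = e.
e = 1.198 × (1 − 0.326) = 1.198 × 0.6740 = 0.8075.

0.81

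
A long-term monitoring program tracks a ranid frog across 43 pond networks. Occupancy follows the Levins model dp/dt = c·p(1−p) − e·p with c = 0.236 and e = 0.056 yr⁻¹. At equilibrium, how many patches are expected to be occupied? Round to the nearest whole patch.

p* = 1 − e/c = 1 − 0.056/0.236 = 0.7627.
Expected occupied patches = N × p* = 43 × 0.7627 = 32.80 ≈ 33.

33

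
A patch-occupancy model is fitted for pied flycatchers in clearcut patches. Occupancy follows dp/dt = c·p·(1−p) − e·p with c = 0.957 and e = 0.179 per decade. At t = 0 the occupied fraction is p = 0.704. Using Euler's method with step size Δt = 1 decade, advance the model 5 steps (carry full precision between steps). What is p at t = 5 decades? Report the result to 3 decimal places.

Update rule: p ← p + [c·p·(1−p) − e·p]·Δt with Δt = 1.
p: 0.70400 → 0.77741  (Δp = +0.07341)
p: 0.77741 → 0.80386  (Δp = +0.02645)
p: 0.80386 → 0.81086  (Δp = +0.00700)
p: 0.81086 → 0.81249  (Δp = +0.00163)
p: 0.81249 → 0.81285  (Δp = +0.00037)

0.813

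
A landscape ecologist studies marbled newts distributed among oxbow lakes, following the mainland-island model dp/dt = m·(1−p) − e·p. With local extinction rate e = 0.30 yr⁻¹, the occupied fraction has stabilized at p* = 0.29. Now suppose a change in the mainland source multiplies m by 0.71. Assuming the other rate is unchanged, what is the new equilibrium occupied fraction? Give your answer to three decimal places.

Balance m(1−p*) = e·p* gives m = e·p*/(1−p*) = 0.30×0.29000/0.71000 = 0.12254.
New p* = m/(m+e) = 0.08700/(0.08700+0.30000) = 0.22481.

0.225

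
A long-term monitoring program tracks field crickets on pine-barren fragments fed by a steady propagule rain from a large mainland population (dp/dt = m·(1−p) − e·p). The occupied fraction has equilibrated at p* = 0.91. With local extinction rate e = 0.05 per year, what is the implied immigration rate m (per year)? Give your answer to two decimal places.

At equilibrium m(1−p*) = e·p*, so m = e·p*/(1−p*).
m = 0.05 × 0.91 / 0.0900 = 0.0455/0.0900 = 0.5056.

0.51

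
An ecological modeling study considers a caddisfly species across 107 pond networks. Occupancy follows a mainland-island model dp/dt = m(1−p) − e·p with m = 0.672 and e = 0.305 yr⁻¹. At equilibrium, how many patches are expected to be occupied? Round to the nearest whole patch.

p* = m/(m+e) = 0.672/0.9770 = 0.6878.
Expected occupied patches = N × p* = 107 × 0.6878 = 73.60 ≈ 74.

74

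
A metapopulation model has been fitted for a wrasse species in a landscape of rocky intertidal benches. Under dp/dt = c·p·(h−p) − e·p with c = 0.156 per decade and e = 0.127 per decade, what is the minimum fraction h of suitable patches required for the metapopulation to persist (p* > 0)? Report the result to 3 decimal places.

0.814

p* = h − e/c is positive only when h > e/c.
h_min = e/c = 0.127/0.156 = 0.8141.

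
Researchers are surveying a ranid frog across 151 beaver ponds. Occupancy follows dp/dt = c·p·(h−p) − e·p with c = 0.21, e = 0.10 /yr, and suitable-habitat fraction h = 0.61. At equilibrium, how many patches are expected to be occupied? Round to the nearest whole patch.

p* = h − e/c = 0.61 − 0.4762 = 0.1338.
Expected occupied patches = N × p* = 151 × 0.1338 = 20.21 ≈ 20.

20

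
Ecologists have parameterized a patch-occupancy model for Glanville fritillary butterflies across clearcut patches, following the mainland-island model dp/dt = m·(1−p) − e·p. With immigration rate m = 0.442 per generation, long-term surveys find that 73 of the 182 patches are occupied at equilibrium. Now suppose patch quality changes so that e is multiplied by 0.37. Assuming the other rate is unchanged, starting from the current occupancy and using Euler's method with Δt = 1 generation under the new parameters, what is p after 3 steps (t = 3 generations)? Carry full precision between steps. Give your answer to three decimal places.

Observed p* = 73/182 = 0.40110.
Balance m(1−p*) = e·p* gives e = m(1−p*)/p* = 0.442×0.59890/0.40110 = 0.65997.
Starting from p₀ = 0.40110; update p ← p + (dp/dt)·Δt with the new parameters.
step 1: Δp = +0.16677, p = 0.56787
step 2: Δp = +0.05233, p = 0.62020
step 3: Δp = +0.01642, p = 0.63663

0.637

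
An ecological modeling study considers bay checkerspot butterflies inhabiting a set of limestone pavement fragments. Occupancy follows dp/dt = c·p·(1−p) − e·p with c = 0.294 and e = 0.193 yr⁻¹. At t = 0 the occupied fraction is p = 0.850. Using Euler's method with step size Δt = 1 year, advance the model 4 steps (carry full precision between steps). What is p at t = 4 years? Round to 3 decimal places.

0.544

Update rule: p ← p + [c·p·(1−p) − e·p]·Δt with Δt = 1.
p: 0.85000 → 0.72344  (Δp = -0.12656)
p: 0.72344 → 0.64263  (Δp = -0.08080)
p: 0.64263 → 0.58612  (Δp = -0.05651)
p: 0.58612 → 0.54432  (Δp = -0.04180)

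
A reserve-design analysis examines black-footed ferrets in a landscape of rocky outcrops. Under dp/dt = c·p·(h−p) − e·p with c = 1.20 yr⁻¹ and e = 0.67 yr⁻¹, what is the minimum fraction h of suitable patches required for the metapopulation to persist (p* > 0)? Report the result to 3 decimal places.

0.558

p* = h − e/c is positive only when h > e/c.
h_min = e/c = 0.67/1.20 = 0.5583.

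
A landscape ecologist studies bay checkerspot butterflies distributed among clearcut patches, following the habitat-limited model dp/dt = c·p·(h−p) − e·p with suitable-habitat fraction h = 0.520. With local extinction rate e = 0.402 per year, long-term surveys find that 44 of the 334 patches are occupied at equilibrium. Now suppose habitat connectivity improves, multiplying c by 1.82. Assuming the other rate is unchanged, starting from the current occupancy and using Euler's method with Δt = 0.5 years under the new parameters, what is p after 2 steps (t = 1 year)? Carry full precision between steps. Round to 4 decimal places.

0.1756

Observed p* = 44/334 = 0.13174.
Balance c(h−p*) = e gives c = e/(0.52 − 0.13174) = 0.402/0.38826 = 1.03538.
Starting from p₀ = 0.13174; update p ← p + (dp/dt)·Δt with the new parameters.
  1  |  dp/dt·Δt = +0.021713  |  p_1 = 0.153449
  2  |  dp/dt·Δt = +0.022152  |  p_2 = 0.175602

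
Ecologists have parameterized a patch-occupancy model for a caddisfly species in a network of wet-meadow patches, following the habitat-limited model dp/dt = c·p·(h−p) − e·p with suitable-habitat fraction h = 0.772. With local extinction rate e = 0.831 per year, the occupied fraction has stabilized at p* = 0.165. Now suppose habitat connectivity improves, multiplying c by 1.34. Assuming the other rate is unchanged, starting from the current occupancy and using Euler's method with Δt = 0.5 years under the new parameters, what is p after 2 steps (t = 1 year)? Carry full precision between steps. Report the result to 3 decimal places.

0.211

Balance c(h−p*) = e gives c = e/(0.772 − 0.16500) = 0.831/0.60700 = 1.36903.
Starting from p₀ = 0.16500; update p ← p + (dp/dt)·Δt with the new parameters.
  1  |  dp/dt·Δt = +0.023310  |  p_1 = 0.188310
  2  |  dp/dt·Δt = +0.022576  |  p_2 = 0.210886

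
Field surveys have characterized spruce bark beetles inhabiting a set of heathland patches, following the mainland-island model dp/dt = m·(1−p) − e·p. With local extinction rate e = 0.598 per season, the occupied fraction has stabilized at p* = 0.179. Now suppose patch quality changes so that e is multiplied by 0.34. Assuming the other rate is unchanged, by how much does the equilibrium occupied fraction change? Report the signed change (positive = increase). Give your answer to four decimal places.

0.2117

Balance m(1−p*) = e·p* gives m = e·p*/(1−p*) = 0.598×0.17900/0.82100 = 0.13038.
New p* = m/(m+e) = 0.13038/(0.13038+0.20332) = 0.39071.
Δp* = 0.39071 − 0.17900 = +0.21171.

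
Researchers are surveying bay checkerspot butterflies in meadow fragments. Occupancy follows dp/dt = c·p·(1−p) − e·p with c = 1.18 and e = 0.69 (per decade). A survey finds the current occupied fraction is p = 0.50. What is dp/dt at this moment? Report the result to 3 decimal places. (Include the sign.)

-0.050

Colonization term: c·p·(1−p) = 1.18×0.50×0.5000 = 0.29500.
Extinction term: e·p = 0.34500.
dp/dt = 0.29500 − 0.34500 = -0.05000.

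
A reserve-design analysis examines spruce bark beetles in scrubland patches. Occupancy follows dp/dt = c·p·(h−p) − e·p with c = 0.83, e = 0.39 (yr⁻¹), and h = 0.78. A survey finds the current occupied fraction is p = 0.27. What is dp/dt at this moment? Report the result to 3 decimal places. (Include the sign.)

0.009

Colonization term: c·p·(h−p) = 0.83×0.27×0.5100 = 0.11429.
Extinction term: e·p = 0.10530.
dp/dt = 0.11429 − 0.10530 = 0.00899.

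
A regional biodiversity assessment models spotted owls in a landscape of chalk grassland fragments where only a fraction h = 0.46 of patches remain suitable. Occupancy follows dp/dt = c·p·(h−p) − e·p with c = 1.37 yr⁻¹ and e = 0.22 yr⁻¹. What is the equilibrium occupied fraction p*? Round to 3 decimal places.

0.299

Setting dp/dt = 0 and dividing by p* gives c·(h−p*) = e.
So p* = h − e/c = 0.46 − 0.22/1.37 = 0.46 − 0.1606 = 0.2994.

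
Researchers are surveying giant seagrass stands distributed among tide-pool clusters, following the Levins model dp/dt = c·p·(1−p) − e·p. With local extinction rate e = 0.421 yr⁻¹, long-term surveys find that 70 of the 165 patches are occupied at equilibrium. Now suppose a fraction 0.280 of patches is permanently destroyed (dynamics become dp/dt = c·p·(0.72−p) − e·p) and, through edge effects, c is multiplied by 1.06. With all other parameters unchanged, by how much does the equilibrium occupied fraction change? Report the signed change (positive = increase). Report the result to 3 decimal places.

Observed p* = 70/165 = 0.42424.
Balance c(1−p*) = e gives c = e/(1 − 0.42424) = 0.421/0.57576 = 0.73121.
New p* = 0.72 − e/c = 0.72 − 0.42100/0.77508 = 0.17683.
Δp* = 0.17683 − 0.42424 = -0.24741.

-0.247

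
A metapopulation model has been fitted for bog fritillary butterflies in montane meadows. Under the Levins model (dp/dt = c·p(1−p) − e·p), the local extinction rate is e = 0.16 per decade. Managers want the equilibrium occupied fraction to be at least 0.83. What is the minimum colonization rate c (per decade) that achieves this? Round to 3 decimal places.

0.941

p* = 1 − e/c ≥ 0.83 requires e/c ≤ 0.1700, i.e. c ≥ e/0.1700.
c_min = 0.16/0.1700 = 0.9412.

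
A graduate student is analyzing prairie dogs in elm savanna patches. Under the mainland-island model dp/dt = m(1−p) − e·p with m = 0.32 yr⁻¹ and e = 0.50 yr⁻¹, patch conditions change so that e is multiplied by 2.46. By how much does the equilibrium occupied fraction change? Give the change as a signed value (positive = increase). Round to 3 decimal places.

-0.184

Before: p* = 0.32/(0.32+0.50) = 0.3902.
After: m = 0.32, e = 1.23; p* = 0.32/1.5500 = 0.2065.
Δp* = 0.2065 − 0.3902 = -0.1838.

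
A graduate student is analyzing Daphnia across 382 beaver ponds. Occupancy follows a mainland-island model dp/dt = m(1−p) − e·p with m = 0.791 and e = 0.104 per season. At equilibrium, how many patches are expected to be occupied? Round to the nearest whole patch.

338

p* = m/(m+e) = 0.791/0.8950 = 0.8838.
Expected occupied patches = N × p* = 382 × 0.8838 = 337.61 ≈ 338.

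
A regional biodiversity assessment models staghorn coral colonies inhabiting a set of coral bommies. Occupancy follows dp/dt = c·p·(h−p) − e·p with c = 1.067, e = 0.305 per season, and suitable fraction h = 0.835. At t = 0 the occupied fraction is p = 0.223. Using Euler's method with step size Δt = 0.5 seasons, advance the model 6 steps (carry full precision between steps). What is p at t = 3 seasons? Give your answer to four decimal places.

0.4438

Update rule: p ← p + [c·p·(h−p) − e·p]·Δt with Δt = 0.5.
p: 0.22300 → 0.26180  (Δp = +0.03880)
p: 0.26180 → 0.30194  (Δp = +0.04013)
p: 0.30194 → 0.34176  (Δp = +0.03982)
p: 0.34176 → 0.37957  (Δp = +0.03781)
p: 0.37957 → 0.41391  (Δp = +0.03434)
p: 0.41391 → 0.44378  (Δp = +0.02986)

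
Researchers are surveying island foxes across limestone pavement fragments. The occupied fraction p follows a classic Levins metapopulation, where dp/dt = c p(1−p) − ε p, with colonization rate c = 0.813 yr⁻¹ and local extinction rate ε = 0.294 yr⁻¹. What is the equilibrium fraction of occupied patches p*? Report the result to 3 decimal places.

At equilibrium, colonization balances extinction: c·p*·(1−p*) = ε·p*.
So p* = 1 − ε/c = 1 − 0.294/0.813 = 1 − 0.3616 = 0.6384.

0.638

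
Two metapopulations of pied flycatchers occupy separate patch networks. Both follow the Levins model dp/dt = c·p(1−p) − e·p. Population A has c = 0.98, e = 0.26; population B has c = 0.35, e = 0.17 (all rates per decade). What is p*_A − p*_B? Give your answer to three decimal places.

0.220

A: p*_A = 1 − 0.26/0.98 = 0.7347.
B: p*_B = 1 − 0.17/0.35 = 0.5143.
p*_A − p*_B = 0.7347 − 0.5143 = 0.2204.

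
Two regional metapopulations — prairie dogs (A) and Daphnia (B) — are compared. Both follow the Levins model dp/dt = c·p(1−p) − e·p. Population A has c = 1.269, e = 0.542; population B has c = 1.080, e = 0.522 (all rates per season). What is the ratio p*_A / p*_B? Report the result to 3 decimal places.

A: p*_A = 1 − 0.542/1.269 = 0.5729.
B: p*_B = 1 − 0.522/1.080 = 0.5167.
p*_A / p*_B = 0.5729/0.5167 = 1.1088.

1.109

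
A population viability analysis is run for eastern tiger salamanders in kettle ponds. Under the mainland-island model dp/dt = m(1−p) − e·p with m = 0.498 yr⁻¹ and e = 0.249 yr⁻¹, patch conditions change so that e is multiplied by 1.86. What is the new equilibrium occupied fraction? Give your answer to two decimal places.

0.52

Before: p* = 0.498/(0.498+0.249) = 0.6667.
After: m = 0.498, e = 0.46314; p* = 0.498/0.9611 = 0.5181.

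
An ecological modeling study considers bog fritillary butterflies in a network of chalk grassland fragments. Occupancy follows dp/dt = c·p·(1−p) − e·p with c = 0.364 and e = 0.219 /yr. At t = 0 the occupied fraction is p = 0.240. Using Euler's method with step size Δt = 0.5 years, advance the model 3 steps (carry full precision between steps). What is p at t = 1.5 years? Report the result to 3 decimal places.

Update rule: p ← p + [c·p·(1−p) − e·p]·Δt with Δt = 0.5.
  1  |  dp/dt·Δt = +0.006917  |  p_1 = 0.246917
  2  |  dp/dt·Δt = +0.006805  |  p_2 = 0.253722
  3  |  dp/dt·Δt = +0.006679  |  p_3 = 0.260401

0.260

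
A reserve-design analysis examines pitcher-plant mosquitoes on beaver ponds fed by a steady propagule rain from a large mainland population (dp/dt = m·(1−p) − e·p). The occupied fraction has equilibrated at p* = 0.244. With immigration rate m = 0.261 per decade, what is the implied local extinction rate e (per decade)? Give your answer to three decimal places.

At equilibrium m(1−p*) = e·p*, so e = m(1−p*)/p*.
e = 0.261 × 0.7560 / 0.244 = 0.8087.

0.809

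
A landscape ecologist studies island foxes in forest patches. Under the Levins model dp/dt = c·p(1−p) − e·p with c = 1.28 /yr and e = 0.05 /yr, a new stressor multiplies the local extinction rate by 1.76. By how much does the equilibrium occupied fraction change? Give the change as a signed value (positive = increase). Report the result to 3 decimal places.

Before: p* = 1 − 0.05/1.28 = 0.9609.
After the change, c = 1.28, e = 0.088, so p* = 1 − 0.088/1.28 = 0.9313.
Δp* = 0.9313 − 0.9609 = -0.0297.

-0.030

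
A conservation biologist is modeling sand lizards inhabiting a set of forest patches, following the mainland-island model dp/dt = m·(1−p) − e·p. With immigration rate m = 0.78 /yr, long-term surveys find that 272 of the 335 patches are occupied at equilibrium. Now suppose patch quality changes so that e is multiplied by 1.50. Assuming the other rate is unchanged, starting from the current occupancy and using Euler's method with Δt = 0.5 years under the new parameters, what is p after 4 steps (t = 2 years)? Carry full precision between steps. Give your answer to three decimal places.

Observed p* = 272/335 = 0.81194.
Balance m(1−p*) = e·p* gives e = m(1−p*)/p* = 0.78×0.18806/0.81194 = 0.18066.
Starting from p₀ = 0.81194; update p ← p + (dp/dt)·Δt with the new parameters.
p: 0.81194 → 0.77527  (Δp = -0.03667)
p: 0.77527 → 0.75787  (Δp = -0.01740)
p: 0.75787 → 0.74961  (Δp = -0.00826)
p: 0.74961 → 0.74569  (Δp = -0.00392)

0.746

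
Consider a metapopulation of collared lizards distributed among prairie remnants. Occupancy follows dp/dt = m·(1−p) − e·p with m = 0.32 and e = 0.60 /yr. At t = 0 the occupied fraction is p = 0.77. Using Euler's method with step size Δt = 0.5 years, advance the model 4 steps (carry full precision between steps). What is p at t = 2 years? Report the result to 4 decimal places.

Update rule: p ← p + [m·(1−p) − e·p]·Δt with Δt = 0.5.
t = 0.5: p = 0.77000 + (-0.19420) = 0.57580
t = 1: p = 0.57580 + (-0.10487) = 0.47093
t = 1.5: p = 0.47093 + (-0.05663) = 0.41430
t = 2: p = 0.41430 + (-0.03058) = 0.38372

0.3837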